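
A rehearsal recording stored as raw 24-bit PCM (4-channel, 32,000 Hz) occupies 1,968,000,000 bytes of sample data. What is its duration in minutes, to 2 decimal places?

85.42 minutes

Byte rate = 32,000 × 3 × 4 = 384,000 bytes/s.
Duration = 1,968,000,000 / 384,000 = 5,125 s.
5,125 s / 60 = 85.42 minutes.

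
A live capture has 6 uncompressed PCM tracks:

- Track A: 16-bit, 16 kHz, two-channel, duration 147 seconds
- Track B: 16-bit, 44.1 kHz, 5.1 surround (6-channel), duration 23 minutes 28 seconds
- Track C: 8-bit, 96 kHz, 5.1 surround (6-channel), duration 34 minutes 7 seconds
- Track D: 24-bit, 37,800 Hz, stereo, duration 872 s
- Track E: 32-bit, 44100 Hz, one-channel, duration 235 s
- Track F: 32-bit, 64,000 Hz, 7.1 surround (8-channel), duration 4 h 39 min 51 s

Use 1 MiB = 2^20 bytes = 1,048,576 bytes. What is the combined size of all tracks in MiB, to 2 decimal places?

Track A: 16,000 × 147 × 2 × 2 = 9,408,000 bytes.
Track B: 23 minutes 28 seconds = 1,408 s; 44,100 × 1,408 × 2 × 6 = 745,113,600 bytes.
Track C: 34 minutes 7 seconds = 2,047 s; 96,000 × 2,047 × 1 × 6 = 1,179,072,000 bytes.
Track D: 37,800 × 872 × 3 × 2 = 197,769,600 bytes.
Track E: 44,100 × 235 × 4 × 1 = 41,454,000 bytes.
Track F: 4 h 39 min 51 s = 16,791 s; 64,000 × 16,791 × 4 × 8 = 34,387,968,000 bytes.
Total = 36,560,785,200 bytes = 34867.08 MiB.

34867.08 MiB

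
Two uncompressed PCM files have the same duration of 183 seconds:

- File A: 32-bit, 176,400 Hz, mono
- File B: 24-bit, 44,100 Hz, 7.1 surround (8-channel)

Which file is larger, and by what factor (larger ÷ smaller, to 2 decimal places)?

File B, by a factor of 1.50

File A: 176,400 × 4 × 1 = 705,600 bytes/s.
File B: 44,100 × 3 × 8 = 1,058,400 bytes/s.
File B is larger; ratio = 193,687,200 / 129,124,800 = 1.50.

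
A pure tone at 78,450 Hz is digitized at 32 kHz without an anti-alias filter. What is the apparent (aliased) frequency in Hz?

14,450 Hz

Nyquist = 32,000/2 = 16,000 Hz; 78,450 Hz exceeds it.
Alias = |78,450 − 2×32,000| = |78,450 − 64,000| = 14,450 Hz.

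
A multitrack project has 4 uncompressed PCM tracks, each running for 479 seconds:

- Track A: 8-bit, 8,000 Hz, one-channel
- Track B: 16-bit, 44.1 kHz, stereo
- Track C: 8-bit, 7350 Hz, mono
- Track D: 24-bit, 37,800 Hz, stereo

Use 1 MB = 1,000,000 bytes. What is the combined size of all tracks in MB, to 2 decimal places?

Track A: 8,000 × 479 × 1 × 1 = 3,832,000 bytes.
Track B: 44,100 × 479 × 2 × 2 = 84,495,600 bytes.
Track C: 7,350 × 479 × 1 × 1 = 3,520,650 bytes.
Track D: 37,800 × 479 × 3 × 2 = 108,637,200 bytes.
Total = 200,485,450 bytes = 200.49 MB.

200.49 MB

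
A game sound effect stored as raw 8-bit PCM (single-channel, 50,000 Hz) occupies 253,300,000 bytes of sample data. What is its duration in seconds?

5,066 seconds

Byte rate = 50,000 × 1 × 1 = 50,000 bytes/s.
Duration = 253,300,000 / 50,000 = 5,066 s.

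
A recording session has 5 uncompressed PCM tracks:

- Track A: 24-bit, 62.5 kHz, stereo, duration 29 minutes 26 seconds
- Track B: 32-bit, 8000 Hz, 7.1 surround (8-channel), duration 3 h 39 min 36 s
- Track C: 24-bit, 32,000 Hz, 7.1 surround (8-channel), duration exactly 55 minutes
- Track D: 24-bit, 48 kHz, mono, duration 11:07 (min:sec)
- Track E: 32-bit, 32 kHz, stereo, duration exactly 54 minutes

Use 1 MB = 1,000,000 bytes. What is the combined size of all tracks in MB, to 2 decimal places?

Track A: 29 minutes 26 seconds = 1,766 s; 62,500 × 1,766 × 3 × 2 = 662,250,000 bytes.
Track B: 3 h 39 min 36 s = 13,176 s; 8,000 × 13,176 × 4 × 8 = 3,373,056,000 bytes.
Track C: exactly 55 minutes = 3,300 s; 32,000 × 3,300 × 3 × 8 = 2,534,400,000 bytes.
Track D: 11:07 (min:sec) = 667 s; 48,000 × 667 × 3 × 1 = 96,048,000 bytes.
Track E: exactly 54 minutes = 3,240 s; 32,000 × 3,240 × 4 × 2 = 829,440,000 bytes.
Total = 7,495,194,000 bytes = 7495.19 MB.

7495.19 MB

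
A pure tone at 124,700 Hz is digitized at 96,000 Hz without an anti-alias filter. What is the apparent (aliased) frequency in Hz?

Nyquist = 96,000/2 = 48,000 Hz; 124,700 Hz exceeds it.
Alias = |124,700 − 1×96,000| = |124,700 − 96,000| = 28,700 Hz.

28,700 Hz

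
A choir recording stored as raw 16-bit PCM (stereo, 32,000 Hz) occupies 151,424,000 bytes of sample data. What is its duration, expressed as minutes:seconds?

19:43

Byte rate = 32,000 × 2 × 2 = 128,000 bytes/s.
Duration = 151,424,000 / 128,000 = 1,183 s.
1,183 s = 19:43.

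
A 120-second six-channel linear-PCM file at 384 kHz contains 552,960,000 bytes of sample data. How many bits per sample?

16 bits

Bytes per sample = 552,960,000 / (384,000 × 120 × 6) = 552,960,000 / 276,480,000 = 2.
Bit depth = 2 × 8 = 16 bits.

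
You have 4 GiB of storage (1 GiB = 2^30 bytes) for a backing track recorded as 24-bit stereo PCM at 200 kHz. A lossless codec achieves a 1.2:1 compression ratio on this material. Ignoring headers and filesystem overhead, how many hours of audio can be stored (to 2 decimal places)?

1.19 hours

Uncompressed byte rate = 200,000 × 3 × 2 = 1,200,000 bytes/s.
After 1.2:1 compression, effective rate ≈ 1000000 bytes/s.
Capacity = 4 × 1,073,741,824 = 4,294,967,296 bytes.
4,294,967,296 / effective rate ≈ 4294.97 s → 1.19 hours.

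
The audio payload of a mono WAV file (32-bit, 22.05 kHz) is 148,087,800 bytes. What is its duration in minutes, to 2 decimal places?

27.98 minutes

Byte rate = 22,050 × 4 × 1 = 88,200 bytes/s.
Duration = 148,087,800 / 88,200 = 1,679 s.
1,679 s / 60 = 27.98 minutes.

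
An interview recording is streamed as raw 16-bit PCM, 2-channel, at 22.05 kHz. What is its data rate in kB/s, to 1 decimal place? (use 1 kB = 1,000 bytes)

Bit rate = 22,050 × 16 × 2 = 705,600 bits/s.
705,600 / 8 = 88,200 B/s = 88.2 kB/s.

88.2 kB/s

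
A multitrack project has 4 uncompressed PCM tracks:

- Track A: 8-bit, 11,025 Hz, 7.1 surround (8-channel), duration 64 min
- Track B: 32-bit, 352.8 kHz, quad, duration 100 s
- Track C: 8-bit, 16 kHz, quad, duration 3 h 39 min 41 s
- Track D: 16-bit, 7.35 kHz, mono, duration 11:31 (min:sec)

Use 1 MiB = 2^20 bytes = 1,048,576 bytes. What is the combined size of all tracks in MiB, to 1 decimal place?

1675.5 MiB

Track A: 64 min = 3,840 s; 11,025 × 3,840 × 1 × 8 = 338,688,000 bytes.
Track B: 352,800 × 100 × 4 × 4 = 564,480,000 bytes.
Track C: 3 h 39 min 41 s = 13,181 s; 16,000 × 13,181 × 1 × 4 = 843,584,000 bytes.
Track D: 11:31 (min:sec) = 691 s; 7,350 × 691 × 2 × 1 = 10,157,700 bytes.
Total = 1,756,909,700 bytes = 1675.5 MiB.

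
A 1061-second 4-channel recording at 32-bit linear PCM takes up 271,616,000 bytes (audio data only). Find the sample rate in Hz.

Bytes = sample_rate × seconds × bytes_per_sample × channels.
sample_rate = 271,616,000 / (1,061 × 4 × 4) = 271,616,000 / 16,976 = 16,000 Hz.

16,000 Hz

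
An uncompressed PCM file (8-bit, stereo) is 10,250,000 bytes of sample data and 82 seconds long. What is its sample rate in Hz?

Bytes = sample_rate × seconds × bytes_per_sample × channels.
sample_rate = 10,250,000 / (82 × 1 × 2) = 10,250,000 / 164 = 62,500 Hz.

62,500 Hz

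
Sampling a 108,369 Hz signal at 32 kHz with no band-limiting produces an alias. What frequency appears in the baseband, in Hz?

12,369 Hz

Nyquist = 32,000/2 = 16,000 Hz; 108,369 Hz exceeds it.
Alias = |108,369 − 3×32,000| = |108,369 − 96,000| = 12,369 Hz.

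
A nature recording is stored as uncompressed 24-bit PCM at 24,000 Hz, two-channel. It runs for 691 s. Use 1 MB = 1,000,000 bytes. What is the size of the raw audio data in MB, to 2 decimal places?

99.50 MB

Bytes = 24,000 samples/s × 691 s × 3 bytes/sample × 2 ch = 99,504,000 bytes.
99,504,000 / 1,000,000 = 99.50 MB.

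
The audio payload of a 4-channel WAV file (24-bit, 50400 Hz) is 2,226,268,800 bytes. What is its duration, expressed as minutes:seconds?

Byte rate = 50,400 × 3 × 4 = 604,800 bytes/s.
Duration = 2,226,268,800 / 604,800 = 3,681 s.
3,681 s = 61:21.

61:21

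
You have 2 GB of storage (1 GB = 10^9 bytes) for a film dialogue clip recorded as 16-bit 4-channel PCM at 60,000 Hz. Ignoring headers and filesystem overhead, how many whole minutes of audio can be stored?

Uncompressed byte rate = 60,000 × 2 × 4 = 480,000 bytes/s.
Capacity = 2 × 1,000,000,000 = 2,000,000,000 bytes.
2,000,000,000 / 480,000 ≈ 4166.67 s → 69 minutes.

69 minutes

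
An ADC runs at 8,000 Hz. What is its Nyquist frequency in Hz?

Nyquist frequency = sample rate / 2 = 8,000 / 2 = 4,000 Hz.

4,000 Hz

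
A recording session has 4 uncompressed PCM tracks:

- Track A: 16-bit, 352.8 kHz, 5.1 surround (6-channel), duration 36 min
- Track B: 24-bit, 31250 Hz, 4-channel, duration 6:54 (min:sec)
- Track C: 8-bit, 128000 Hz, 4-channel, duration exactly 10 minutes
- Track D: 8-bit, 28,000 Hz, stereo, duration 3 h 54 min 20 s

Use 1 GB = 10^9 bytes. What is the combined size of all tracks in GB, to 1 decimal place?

10.4 GB

Track A: 36 min = 2,160 s; 352,800 × 2,160 × 2 × 6 = 9,144,576,000 bytes.
Track B: 6:54 (min:sec) = 414 s; 31,250 × 414 × 3 × 4 = 155,250,000 bytes.
Track C: exactly 10 minutes = 600 s; 128,000 × 600 × 1 × 4 = 307,200,000 bytes.
Track D: 3 h 54 min 20 s = 14,060 s; 28,000 × 14,060 × 1 × 2 = 787,360,000 bytes.
Total = 10,394,386,000 bytes = 10.4 GB.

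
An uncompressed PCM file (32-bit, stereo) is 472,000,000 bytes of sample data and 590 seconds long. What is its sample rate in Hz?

100,000 Hz

Bytes = sample_rate × seconds × bytes_per_sample × channels.
sample_rate = 472,000,000 / (590 × 4 × 2) = 472,000,000 / 4,720 = 100,000 Hz.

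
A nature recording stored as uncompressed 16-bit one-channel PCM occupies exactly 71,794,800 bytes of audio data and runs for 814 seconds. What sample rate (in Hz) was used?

Bytes = sample_rate × seconds × bytes_per_sample × channels.
sample_rate = 71,794,800 / (814 × 2 × 1) = 71,794,800 / 1,628 = 44,100 Hz.

44,100 Hz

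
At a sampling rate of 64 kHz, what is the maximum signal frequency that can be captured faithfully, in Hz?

Nyquist frequency = sample rate / 2 = 64,000 / 2 = 32,000 Hz.

32,000 Hz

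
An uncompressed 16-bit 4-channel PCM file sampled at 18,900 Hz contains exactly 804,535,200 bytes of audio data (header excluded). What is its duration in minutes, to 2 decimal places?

88.68 minutes

Byte rate = 18,900 × 2 × 4 = 151,200 bytes/s.
Duration = 804,535,200 / 151,200 = 5,321 s.
5,321 s / 60 = 88.68 minutes.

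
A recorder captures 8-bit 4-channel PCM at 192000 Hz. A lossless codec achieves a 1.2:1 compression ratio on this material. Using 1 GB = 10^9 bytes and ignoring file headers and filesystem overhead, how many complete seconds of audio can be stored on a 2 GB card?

Uncompressed byte rate = 192,000 × 1 × 4 = 768,000 bytes/s.
After 1.2:1 compression, effective rate ≈ 640000 bytes/s.
Capacity = 2 × 1,000,000,000 = 2,000,000,000 bytes.
2,000,000,000 / effective rate ≈ 3125 s → 3,125 seconds.

3,125 seconds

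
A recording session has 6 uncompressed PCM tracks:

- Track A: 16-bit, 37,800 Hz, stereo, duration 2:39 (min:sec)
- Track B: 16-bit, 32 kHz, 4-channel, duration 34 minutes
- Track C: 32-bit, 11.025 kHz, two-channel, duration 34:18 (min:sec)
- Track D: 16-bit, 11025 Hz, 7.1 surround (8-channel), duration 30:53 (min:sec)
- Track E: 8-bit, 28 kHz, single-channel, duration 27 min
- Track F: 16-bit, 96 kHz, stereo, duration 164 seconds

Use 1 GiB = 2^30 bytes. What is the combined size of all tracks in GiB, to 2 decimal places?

Track A: 2:39 (min:sec) = 159 s; 37,800 × 159 × 2 × 2 = 24,040,800 bytes.
Track B: 34 minutes = 2,040 s; 32,000 × 2,040 × 2 × 4 = 522,240,000 bytes.
Track C: 34:18 (min:sec) = 2,058 s; 11,025 × 2,058 × 4 × 2 = 181,515,600 bytes.
Track D: 30:53 (min:sec) = 1,853 s; 11,025 × 1,853 × 2 × 8 = 326,869,200 bytes.
Track E: 27 min = 1,620 s; 28,000 × 1,620 × 1 × 1 = 45,360,000 bytes.
Track F: 96,000 × 164 × 2 × 2 = 62,976,000 bytes.
Total = 1,163,001,600 bytes = 1.08 GiB.

1.08 GiB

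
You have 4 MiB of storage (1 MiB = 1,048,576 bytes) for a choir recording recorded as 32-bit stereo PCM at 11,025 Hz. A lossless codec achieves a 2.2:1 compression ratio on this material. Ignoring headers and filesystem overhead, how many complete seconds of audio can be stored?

104 seconds

Uncompressed byte rate = 11,025 × 4 × 2 = 88,200 bytes/s.
After 2.2:1 compression, effective rate ≈ 40090.91 bytes/s.
Capacity = 4 × 1,048,576 = 4,194,304 bytes.
4,194,304 / effective rate ≈ 104.62 s → 104 seconds.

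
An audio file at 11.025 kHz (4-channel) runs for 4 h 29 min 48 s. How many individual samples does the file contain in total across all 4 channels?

4 h 29 min 48 s = 16,188 s.
11,025 × 16,188 s × 4 ch = 713,890,800 samples.

713,890,800 samples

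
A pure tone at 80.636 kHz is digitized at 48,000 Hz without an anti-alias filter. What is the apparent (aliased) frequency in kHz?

Nyquist = 48,000/2 = 24,000 Hz; 80,636 Hz exceeds it.
Alias = |80,636 − 2×48,000| = |80,636 − 96,000| = 15,364 Hz = 15.364 kHz.

15.364 kHz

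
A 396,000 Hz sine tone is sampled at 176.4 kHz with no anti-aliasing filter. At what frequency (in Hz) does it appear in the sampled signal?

43,200 Hz

Nyquist = 176,400/2 = 88,200 Hz; 396,000 Hz exceeds it.
Alias = |396,000 − 2×176,400| = |396,000 − 352,800| = 43,200 Hz.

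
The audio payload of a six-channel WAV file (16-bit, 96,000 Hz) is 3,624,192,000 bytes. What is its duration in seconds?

Byte rate = 96,000 × 2 × 6 = 1,152,000 bytes/s.
Duration = 3,624,192,000 / 1,152,000 = 3,146 s.

3,146 seconds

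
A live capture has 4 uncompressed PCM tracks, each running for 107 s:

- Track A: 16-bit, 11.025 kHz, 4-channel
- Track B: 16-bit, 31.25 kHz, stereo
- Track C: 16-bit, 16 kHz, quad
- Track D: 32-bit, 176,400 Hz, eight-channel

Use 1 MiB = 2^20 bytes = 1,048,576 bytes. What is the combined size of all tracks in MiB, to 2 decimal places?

610.83 MiB

Track A: 11,025 × 107 × 2 × 4 = 9,437,400 bytes.
Track B: 31,250 × 107 × 2 × 2 = 13,375,000 bytes.
Track C: 16,000 × 107 × 2 × 4 = 13,696,000 bytes.
Track D: 176,400 × 107 × 4 × 8 = 603,993,600 bytes.
Total = 640,502,000 bytes = 610.83 MiB.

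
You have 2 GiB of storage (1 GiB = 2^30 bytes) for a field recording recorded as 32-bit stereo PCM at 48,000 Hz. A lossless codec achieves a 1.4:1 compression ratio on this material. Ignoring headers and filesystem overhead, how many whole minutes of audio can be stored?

130 minutes

Uncompressed byte rate = 48,000 × 4 × 2 = 384,000 bytes/s.
After 1.4:1 compression, effective rate ≈ 274285.71 bytes/s.
Capacity = 2 × 1,073,741,824 = 2,147,483,648 bytes.
2,147,483,648 / effective rate ≈ 7829.37 s → 130 minutes.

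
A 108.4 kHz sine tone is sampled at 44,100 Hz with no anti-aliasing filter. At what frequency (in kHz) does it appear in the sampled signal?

20.2 kHz

Nyquist = 44,100/2 = 22,050 Hz; 108,400 Hz exceeds it.
Alias = |108,400 − 2×44,100| = |108,400 − 88,200| = 20,200 Hz = 20.2 kHz.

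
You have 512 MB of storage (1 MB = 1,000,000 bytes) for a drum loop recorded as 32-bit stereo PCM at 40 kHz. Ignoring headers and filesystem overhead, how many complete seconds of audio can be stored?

1,600 seconds

Uncompressed byte rate = 40,000 × 4 × 2 = 320,000 bytes/s.
Capacity = 512 × 1,000,000 = 512,000,000 bytes.
512,000,000 / 320,000 ≈ 1600 s → 1,600 seconds.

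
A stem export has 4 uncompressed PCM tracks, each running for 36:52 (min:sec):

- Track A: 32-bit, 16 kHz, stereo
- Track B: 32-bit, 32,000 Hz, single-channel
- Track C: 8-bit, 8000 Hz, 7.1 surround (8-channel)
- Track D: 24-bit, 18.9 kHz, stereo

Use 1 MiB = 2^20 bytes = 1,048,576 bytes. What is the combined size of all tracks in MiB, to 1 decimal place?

914.3 MiB

36:52 (min:sec) = 2,212 s.
Track A: 16,000 × 2,212 × 4 × 2 = 283,136,000 bytes.
Track B: 32,000 × 2,212 × 4 × 1 = 283,136,000 bytes.
Track C: 8,000 × 2,212 × 1 × 8 = 141,568,000 bytes.
Track D: 18,900 × 2,212 × 3 × 2 = 250,840,800 bytes.
Total = 958,680,800 bytes = 914.3 MiB.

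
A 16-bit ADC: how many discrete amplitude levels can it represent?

65,536 levels

2^16 = 65,536.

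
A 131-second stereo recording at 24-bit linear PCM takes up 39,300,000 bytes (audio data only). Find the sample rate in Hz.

Bytes = sample_rate × seconds × bytes_per_sample × channels.
sample_rate = 39,300,000 / (131 × 3 × 2) = 39,300,000 / 786 = 50,000 Hz.

50,000 Hz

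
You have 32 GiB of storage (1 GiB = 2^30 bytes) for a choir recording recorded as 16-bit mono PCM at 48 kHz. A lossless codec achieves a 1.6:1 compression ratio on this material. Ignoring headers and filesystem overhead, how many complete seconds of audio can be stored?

Uncompressed byte rate = 48,000 × 2 × 1 = 96,000 bytes/s.
After 1.6:1 compression, effective rate ≈ 60000 bytes/s.
Capacity = 32 × 1,073,741,824 = 34,359,738,368 bytes.
34,359,738,368 / effective rate ≈ 572662.31 s → 572,662 seconds.

572,662 seconds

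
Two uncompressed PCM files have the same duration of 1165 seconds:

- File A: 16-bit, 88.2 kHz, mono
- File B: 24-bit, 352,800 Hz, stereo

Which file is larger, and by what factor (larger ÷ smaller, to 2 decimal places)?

File A: 88,200 × 2 × 1 = 176,400 bytes/s.
File B: 352,800 × 3 × 2 = 2,116,800 bytes/s.
File B is larger; ratio = 2,466,072,000 / 205,506,000 = 12.00.

File B, by a factor of 12.00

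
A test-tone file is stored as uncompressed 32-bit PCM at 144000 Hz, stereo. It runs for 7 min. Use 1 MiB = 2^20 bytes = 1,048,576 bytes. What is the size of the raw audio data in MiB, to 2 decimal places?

Duration = 7 min = 420 s.
Bytes = 144,000 samples/s × 420 s × 4 bytes/sample × 2 ch = 483,840,000 bytes.
483,840,000 / 1,048,576 = 461.43 MiB.

461.43 MiB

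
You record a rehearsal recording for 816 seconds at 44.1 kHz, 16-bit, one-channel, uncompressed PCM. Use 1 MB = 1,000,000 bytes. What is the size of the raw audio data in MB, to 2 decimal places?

Bytes = 44,100 samples/s × 816 s × 2 bytes/sample × 1 ch = 71,971,200 bytes.
71,971,200 / 1,000,000 = 71.97 MB.

71.97 MB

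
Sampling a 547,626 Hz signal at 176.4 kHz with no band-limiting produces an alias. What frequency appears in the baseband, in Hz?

Nyquist = 176,400/2 = 88,200 Hz; 547,626 Hz exceeds it.
Alias = |547,626 − 3×176,400| = |547,626 − 529,200| = 18,426 Hz.

18,426 Hz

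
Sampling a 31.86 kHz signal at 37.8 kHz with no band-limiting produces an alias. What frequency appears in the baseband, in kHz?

Nyquist = 37,800/2 = 18,900 Hz; 31,860 Hz exceeds it.
Alias = |31,860 − 1×37,800| = |31,860 − 37,800| = 5,940 Hz = 5.94 kHz.

5.94 kHz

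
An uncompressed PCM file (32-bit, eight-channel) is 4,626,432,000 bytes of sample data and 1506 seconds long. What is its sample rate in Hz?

96,000 Hz

Bytes = sample_rate × seconds × bytes_per_sample × channels.
sample_rate = 4,626,432,000 / (1,506 × 4 × 8) = 4,626,432,000 / 48,192 = 96,000 Hz.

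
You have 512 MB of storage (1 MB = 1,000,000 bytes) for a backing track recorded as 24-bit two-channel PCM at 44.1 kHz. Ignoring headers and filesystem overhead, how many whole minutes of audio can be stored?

Uncompressed byte rate = 44,100 × 3 × 2 = 264,600 bytes/s.
Capacity = 512 × 1,000,000 = 512,000,000 bytes.
512,000,000 / 264,600 ≈ 1935 s → 32 minutes.

32 minutes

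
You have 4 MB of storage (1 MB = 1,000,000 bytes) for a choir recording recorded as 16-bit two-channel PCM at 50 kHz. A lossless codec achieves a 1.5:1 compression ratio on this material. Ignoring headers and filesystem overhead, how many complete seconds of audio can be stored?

Uncompressed byte rate = 50,000 × 2 × 2 = 200,000 bytes/s.
After 1.5:1 compression, effective rate ≈ 133333.33 bytes/s.
Capacity = 4 × 1,000,000 = 4,000,000 bytes.
4,000,000 / effective rate ≈ 30 s → 30 seconds.

30 seconds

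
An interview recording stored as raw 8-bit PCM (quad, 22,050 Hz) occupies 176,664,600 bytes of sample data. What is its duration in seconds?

Byte rate = 22,050 × 1 × 4 = 88,200 bytes/s.
Duration = 176,664,600 / 88,200 = 2,003 s.

2,003 seconds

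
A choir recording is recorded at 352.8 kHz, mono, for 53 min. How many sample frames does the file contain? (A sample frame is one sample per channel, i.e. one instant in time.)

1,121,904,000 sample frames

53 min = 3,180 s.
352,800 samples/s × 3,180 s = 1,121,904,000 frames.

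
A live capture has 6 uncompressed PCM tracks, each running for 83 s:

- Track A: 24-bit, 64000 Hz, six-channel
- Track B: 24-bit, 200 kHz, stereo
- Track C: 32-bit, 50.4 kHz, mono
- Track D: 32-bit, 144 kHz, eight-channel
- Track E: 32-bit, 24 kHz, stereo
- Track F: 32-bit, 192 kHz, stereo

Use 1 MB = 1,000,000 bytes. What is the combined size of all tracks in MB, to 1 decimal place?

737.8 MB

Track A: 64,000 × 83 × 3 × 6 = 95,616,000 bytes.
Track B: 200,000 × 83 × 3 × 2 = 99,600,000 bytes.
Track C: 50,400 × 83 × 4 × 1 = 16,732,800 bytes.
Track D: 144,000 × 83 × 4 × 8 = 382,464,000 bytes.
Track E: 24,000 × 83 × 4 × 2 = 15,936,000 bytes.
Track F: 192,000 × 83 × 4 × 2 = 127,488,000 bytes.
Total = 737,836,800 bytes = 737.8 MB.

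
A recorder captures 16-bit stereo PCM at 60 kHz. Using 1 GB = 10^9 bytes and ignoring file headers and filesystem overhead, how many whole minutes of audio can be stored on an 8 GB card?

555 minutes

Uncompressed byte rate = 60,000 × 2 × 2 = 240,000 bytes/s.
Capacity = 8 × 1,000,000,000 = 8,000,000,000 bytes.
8,000,000,000 / 240,000 ≈ 33333.33 s → 555 minutes.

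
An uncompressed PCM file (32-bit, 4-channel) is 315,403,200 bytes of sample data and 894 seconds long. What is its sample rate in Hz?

22,050 Hz

Bytes = sample_rate × seconds × bytes_per_sample × channels.
sample_rate = 315,403,200 / (894 × 4 × 4) = 315,403,200 / 14,304 = 22,050 Hz.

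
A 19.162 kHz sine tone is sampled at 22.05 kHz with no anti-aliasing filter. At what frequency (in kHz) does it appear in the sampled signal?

Nyquist = 22,050/2 = 11,025 Hz; 19,162 Hz exceeds it.
Alias = |19,162 − 1×22,050| = |19,162 − 22,050| = 2,888 Hz = 2.888 kHz.

2.888 kHz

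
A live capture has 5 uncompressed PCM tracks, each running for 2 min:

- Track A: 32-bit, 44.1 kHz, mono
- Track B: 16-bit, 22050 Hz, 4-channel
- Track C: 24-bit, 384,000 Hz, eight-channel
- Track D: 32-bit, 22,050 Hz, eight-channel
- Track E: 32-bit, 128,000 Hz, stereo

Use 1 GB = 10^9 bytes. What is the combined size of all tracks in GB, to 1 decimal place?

2 min = 120 s.
Track A: 44,100 × 120 × 4 × 1 = 21,168,000 bytes.
Track B: 22,050 × 120 × 2 × 4 = 21,168,000 bytes.
Track C: 384,000 × 120 × 3 × 8 = 1,105,920,000 bytes.
Track D: 22,050 × 120 × 4 × 8 = 84,672,000 bytes.
Track E: 128,000 × 120 × 4 × 2 = 122,880,000 bytes.
Total = 1,355,808,000 bytes = 1.4 GB.

1.4 GB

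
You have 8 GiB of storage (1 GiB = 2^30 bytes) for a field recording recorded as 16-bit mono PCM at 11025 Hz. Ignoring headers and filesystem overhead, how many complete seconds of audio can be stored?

Uncompressed byte rate = 11,025 × 2 × 1 = 22,050 bytes/s.
Capacity = 8 × 1,073,741,824 = 8,589,934,592 bytes.
8,589,934,592 / 22,050 ≈ 389566.19 s → 389,566 seconds.

389,566 seconds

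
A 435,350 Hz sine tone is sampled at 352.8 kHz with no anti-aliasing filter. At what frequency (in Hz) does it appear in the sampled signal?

Nyquist = 352,800/2 = 176,400 Hz; 435,350 Hz exceeds it.
Alias = |435,350 − 1×352,800| = |435,350 − 352,800| = 82,550 Hz.

82,550 Hz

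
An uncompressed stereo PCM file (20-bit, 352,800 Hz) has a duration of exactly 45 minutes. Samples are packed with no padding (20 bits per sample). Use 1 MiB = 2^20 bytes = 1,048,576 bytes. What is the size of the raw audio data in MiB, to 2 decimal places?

4542.16 MiB

Duration = exactly 45 minutes = 2,700 s.
Bits = 352,800 × 2,700 × 20 × 2 = 38,102,400,000 bits = 4,762,800,000 bytes.
4,762,800,000 / 1,048,576 = 4542.16 MiB.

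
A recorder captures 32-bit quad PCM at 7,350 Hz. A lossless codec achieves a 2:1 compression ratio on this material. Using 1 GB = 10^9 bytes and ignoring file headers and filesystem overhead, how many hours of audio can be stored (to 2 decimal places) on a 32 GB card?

Uncompressed byte rate = 7,350 × 4 × 4 = 117,600 bytes/s.
After 2:1 compression, effective rate ≈ 58800 bytes/s.
Capacity = 32 × 1,000,000,000 = 32,000,000,000 bytes.
32,000,000,000 / effective rate ≈ 544217.69 s → 151.17 hours.

151.17 hours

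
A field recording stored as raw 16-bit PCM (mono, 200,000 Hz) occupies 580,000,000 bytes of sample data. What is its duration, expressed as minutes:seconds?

24:10

Byte rate = 200,000 × 2 × 1 = 400,000 bytes/s.
Duration = 580,000,000 / 400,000 = 1,450 s.
1,450 s = 24:10.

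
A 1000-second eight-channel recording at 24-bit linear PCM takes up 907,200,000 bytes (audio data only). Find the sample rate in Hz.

Bytes = sample_rate × seconds × bytes_per_sample × channels.
sample_rate = 907,200,000 / (1,000 × 3 × 8) = 907,200,000 / 24,000 = 37,800 Hz.

37,800 Hz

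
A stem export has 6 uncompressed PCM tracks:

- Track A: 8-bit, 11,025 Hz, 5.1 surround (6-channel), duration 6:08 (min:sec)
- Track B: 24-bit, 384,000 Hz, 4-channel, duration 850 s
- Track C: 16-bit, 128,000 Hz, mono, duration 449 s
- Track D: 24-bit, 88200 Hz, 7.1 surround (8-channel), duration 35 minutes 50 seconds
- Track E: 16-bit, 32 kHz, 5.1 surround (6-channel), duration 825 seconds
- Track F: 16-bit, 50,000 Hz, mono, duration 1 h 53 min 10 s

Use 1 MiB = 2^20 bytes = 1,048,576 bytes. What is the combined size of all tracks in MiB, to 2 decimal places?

Track A: 6:08 (min:sec) = 368 s; 11,025 × 368 × 1 × 6 = 24,343,200 bytes.
Track B: 384,000 × 850 × 3 × 4 = 3,916,800,000 bytes.
Track C: 128,000 × 449 × 2 × 1 = 114,944,000 bytes.
Track D: 35 minutes 50 seconds = 2,150 s; 88,200 × 2,150 × 3 × 8 = 4,551,120,000 bytes.
Track E: 32,000 × 825 × 2 × 6 = 316,800,000 bytes.
Track F: 1 h 53 min 10 s = 6,790 s; 50,000 × 6,790 × 2 × 1 = 679,000,000 bytes.
Total = 9,603,007,200 bytes = 9158.14 MiB.

9158.14 MiB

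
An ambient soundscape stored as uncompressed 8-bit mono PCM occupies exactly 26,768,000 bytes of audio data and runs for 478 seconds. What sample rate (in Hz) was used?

Bytes = sample_rate × seconds × bytes_per_sample × channels.
sample_rate = 26,768,000 / (478 × 1 × 1) = 26,768,000 / 478 = 56,000 Hz.

56,000 Hz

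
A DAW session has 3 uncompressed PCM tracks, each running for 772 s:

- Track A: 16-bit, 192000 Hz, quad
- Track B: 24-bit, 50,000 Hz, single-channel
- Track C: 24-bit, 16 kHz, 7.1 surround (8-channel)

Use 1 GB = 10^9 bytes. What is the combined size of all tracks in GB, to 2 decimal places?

1.60 GB

Track A: 192,000 × 772 × 2 × 4 = 1,185,792,000 bytes.
Track B: 50,000 × 772 × 3 × 1 = 115,800,000 bytes.
Track C: 16,000 × 772 × 3 × 8 = 296,448,000 bytes.
Total = 1,598,040,000 bytes = 1.60 GB.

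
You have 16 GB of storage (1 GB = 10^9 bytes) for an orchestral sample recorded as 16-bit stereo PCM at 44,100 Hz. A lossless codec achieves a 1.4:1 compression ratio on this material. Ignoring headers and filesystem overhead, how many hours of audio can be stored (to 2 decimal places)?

Uncompressed byte rate = 44,100 × 2 × 2 = 176,400 bytes/s.
After 1.4:1 compression, effective rate ≈ 126000 bytes/s.
Capacity = 16 × 1,000,000,000 = 16,000,000,000 bytes.
16,000,000,000 / effective rate ≈ 126984.13 s → 35.27 hours.

35.27 hours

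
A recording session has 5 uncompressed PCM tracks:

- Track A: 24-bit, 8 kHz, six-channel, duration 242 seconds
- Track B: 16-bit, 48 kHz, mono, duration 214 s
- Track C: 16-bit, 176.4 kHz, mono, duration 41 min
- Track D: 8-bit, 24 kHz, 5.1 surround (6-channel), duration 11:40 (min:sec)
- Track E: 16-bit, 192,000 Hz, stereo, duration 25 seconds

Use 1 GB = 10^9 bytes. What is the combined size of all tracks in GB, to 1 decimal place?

1.0 GB

Track A: 8,000 × 242 × 3 × 6 = 34,848,000 bytes.
Track B: 48,000 × 214 × 2 × 1 = 20,544,000 bytes.
Track C: 41 min = 2,460 s; 176,400 × 2,460 × 2 × 1 = 867,888,000 bytes.
Track D: 11:40 (min:sec) = 700 s; 24,000 × 700 × 1 × 6 = 100,800,000 bytes.
Track E: 192,000 × 25 × 2 × 2 = 19,200,000 bytes.
Total = 1,043,280,000 bytes = 1.0 GB.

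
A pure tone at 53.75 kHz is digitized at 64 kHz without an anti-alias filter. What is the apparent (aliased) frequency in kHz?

Nyquist = 64,000/2 = 32,000 Hz; 53,750 Hz exceeds it.
Alias = |53,750 − 1×64,000| = |53,750 − 64,000| = 10,250 Hz = 10.25 kHz.

10.25 kHz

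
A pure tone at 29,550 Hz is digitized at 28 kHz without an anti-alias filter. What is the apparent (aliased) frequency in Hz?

1,550 Hz

Nyquist = 28,000/2 = 14,000 Hz; 29,550 Hz exceeds it.
Alias = |29,550 − 1×28,000| = |29,550 − 28,000| = 1,550 Hz.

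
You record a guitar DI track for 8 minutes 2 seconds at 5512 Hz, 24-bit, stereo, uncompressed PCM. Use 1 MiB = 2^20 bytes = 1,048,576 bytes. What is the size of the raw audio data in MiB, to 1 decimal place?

15.2 MiB

Duration = 8 minutes 2 seconds = 482 s.
Bytes = 5,512 samples/s × 482 s × 3 bytes/sample × 2 ch = 15,940,704 bytes.
15,940,704 / 1,048,576 = 15.2 MiB.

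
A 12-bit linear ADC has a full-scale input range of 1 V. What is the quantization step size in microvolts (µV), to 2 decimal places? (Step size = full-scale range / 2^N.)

1 V / 2^12 = 1 / 4,096 V = 244.14 µV.

244.14 µV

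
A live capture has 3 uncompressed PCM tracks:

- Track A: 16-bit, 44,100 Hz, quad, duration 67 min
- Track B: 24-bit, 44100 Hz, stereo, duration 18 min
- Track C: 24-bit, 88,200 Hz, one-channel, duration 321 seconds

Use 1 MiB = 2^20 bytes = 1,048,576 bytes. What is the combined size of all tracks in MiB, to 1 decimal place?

Track A: 67 min = 4,020 s; 44,100 × 4,020 × 2 × 4 = 1,418,256,000 bytes.
Track B: 18 min = 1,080 s; 44,100 × 1,080 × 3 × 2 = 285,768,000 bytes.
Track C: 88,200 × 321 × 3 × 1 = 84,936,600 bytes.
Total = 1,788,960,600 bytes = 1706.1 MiB.

1706.1 MiB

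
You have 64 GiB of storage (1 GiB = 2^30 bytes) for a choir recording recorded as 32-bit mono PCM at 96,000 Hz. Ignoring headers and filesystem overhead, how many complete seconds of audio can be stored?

178,956 seconds

Uncompressed byte rate = 96,000 × 4 × 1 = 384,000 bytes/s.
Capacity = 64 × 1,073,741,824 = 68,719,476,736 bytes.
68,719,476,736 / 384,000 ≈ 178956.97 s → 178,956 seconds.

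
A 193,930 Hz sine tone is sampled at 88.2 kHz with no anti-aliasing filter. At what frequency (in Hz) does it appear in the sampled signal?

17,530 Hz

Nyquist = 88,200/2 = 44,100 Hz; 193,930 Hz exceeds it.
Alias = |193,930 − 2×88,200| = |193,930 − 176,400| = 17,530 Hz.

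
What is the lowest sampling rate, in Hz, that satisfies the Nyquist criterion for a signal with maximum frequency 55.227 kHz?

110,454 Hz

Minimum sample rate = 2 × 55,227 Hz = 110,454 Hz.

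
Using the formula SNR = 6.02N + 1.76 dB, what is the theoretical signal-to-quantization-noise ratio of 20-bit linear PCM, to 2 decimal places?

6.02 × 20 + 1.76 = 122.16 dB.

122.16 dB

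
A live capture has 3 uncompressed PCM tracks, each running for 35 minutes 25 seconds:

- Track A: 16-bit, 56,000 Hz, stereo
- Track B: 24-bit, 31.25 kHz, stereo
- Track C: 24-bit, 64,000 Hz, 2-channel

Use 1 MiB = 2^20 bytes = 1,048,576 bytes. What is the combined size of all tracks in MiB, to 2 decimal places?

1612.13 MiB

35 minutes 25 seconds = 2,125 s.
Track A: 56,000 × 2,125 × 2 × 2 = 476,000,000 bytes.
Track B: 31,250 × 2,125 × 3 × 2 = 398,437,500 bytes.
Track C: 64,000 × 2,125 × 3 × 2 = 816,000,000 bytes.
Total = 1,690,437,500 bytes = 1612.13 MiB.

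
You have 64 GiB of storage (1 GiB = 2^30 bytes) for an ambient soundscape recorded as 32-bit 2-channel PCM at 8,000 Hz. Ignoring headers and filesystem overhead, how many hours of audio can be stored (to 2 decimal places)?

298.26 hours

Uncompressed byte rate = 8,000 × 4 × 2 = 64,000 bytes/s.
Capacity = 64 × 1,073,741,824 = 68,719,476,736 bytes.
68,719,476,736 / 64,000 ≈ 1073741.82 s → 298.26 hours.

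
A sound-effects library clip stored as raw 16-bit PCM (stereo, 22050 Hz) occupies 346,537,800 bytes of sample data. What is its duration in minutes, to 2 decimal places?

65.48 minutes

Byte rate = 22,050 × 2 × 2 = 88,200 bytes/s.
Duration = 346,537,800 / 88,200 = 3,929 s.
3,929 s / 60 = 65.48 minutes.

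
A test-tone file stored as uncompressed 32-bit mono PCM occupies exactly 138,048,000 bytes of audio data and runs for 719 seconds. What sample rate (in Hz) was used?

Bytes = sample_rate × seconds × bytes_per_sample × channels.
sample_rate = 138,048,000 / (719 × 4 × 1) = 138,048,000 / 2,876 = 48,000 Hz.

48,000 Hz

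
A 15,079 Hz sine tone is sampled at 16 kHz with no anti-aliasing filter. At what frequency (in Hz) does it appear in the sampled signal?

921 Hz

Nyquist = 16,000/2 = 8,000 Hz; 15,079 Hz exceeds it.
Alias = |15,079 − 1×16,000| = |15,079 − 16,000| = 921 Hz.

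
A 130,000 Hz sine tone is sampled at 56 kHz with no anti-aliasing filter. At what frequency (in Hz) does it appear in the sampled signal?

Nyquist = 56,000/2 = 28,000 Hz; 130,000 Hz exceeds it.
Alias = |130,000 − 2×56,000| = |130,000 − 112,000| = 18,000 Hz.

18,000 Hz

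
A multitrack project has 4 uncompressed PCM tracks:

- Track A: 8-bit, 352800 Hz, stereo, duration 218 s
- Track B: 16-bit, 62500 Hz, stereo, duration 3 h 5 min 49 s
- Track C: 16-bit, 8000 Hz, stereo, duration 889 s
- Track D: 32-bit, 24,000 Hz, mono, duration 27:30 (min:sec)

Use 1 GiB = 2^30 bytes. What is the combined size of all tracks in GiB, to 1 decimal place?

2.9 GiB

Track A: 352,800 × 218 × 1 × 2 = 153,820,800 bytes.
Track B: 3 h 5 min 49 s = 11,149 s; 62,500 × 11,149 × 2 × 2 = 2,787,250,000 bytes.
Track C: 8,000 × 889 × 2 × 2 = 28,448,000 bytes.
Track D: 27:30 (min:sec) = 1,650 s; 24,000 × 1,650 × 4 × 1 = 158,400,000 bytes.
Total = 3,127,918,800 bytes = 2.9 GiB.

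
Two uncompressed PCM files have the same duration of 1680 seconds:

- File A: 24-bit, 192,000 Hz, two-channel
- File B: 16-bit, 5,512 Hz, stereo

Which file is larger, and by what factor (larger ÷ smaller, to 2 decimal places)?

File A, by a factor of 52.25

File A: 192,000 × 3 × 2 = 1,152,000 bytes/s.
File B: 5,512 × 2 × 2 = 22,048 bytes/s.
File A is larger; ratio = 1,935,360,000 / 37,040,640 = 52.25.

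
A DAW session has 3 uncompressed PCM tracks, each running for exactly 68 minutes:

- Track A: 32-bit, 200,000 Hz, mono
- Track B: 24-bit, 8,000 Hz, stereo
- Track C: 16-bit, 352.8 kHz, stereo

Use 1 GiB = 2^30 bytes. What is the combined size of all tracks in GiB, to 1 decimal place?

8.6 GiB

exactly 68 minutes = 4,080 s.
Track A: 200,000 × 4,080 × 4 × 1 = 3,264,000,000 bytes.
Track B: 8,000 × 4,080 × 3 × 2 = 195,840,000 bytes.
Track C: 352,800 × 4,080 × 2 × 2 = 5,757,696,000 bytes.
Total = 9,217,536,000 bytes = 8.6 GiB.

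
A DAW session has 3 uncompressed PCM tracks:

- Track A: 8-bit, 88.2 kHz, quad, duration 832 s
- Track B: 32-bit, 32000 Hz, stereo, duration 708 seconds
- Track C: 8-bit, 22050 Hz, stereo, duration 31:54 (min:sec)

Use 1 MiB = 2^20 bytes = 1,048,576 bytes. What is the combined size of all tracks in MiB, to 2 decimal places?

533.28 MiB

Track A: 88,200 × 832 × 1 × 4 = 293,529,600 bytes.
Track B: 32,000 × 708 × 4 × 2 = 181,248,000 bytes.
Track C: 31:54 (min:sec) = 1,914 s; 22,050 × 1,914 × 1 × 2 = 84,407,400 bytes.
Total = 559,185,000 bytes = 533.28 MiB.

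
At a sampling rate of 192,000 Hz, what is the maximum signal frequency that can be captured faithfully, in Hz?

96,000 Hz

Nyquist frequency = sample rate / 2 = 192,000 / 2 = 96,000 Hz.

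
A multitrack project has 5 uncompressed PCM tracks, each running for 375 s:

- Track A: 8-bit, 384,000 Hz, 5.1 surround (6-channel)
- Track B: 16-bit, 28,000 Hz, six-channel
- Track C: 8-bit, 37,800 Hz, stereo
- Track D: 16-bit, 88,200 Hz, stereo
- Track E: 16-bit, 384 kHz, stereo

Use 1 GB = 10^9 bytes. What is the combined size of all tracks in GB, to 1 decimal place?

Track A: 384,000 × 375 × 1 × 6 = 864,000,000 bytes.
Track B: 28,000 × 375 × 2 × 6 = 126,000,000 bytes.
Track C: 37,800 × 375 × 1 × 2 = 28,350,000 bytes.
Track D: 88,200 × 375 × 2 × 2 = 132,300,000 bytes.
Track E: 384,000 × 375 × 2 × 2 = 576,000,000 bytes.
Total = 1,726,650,000 bytes = 1.7 GB.

1.7 GB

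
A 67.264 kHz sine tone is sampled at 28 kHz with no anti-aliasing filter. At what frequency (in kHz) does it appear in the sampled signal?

11.264 kHz

Nyquist = 28,000/2 = 14,000 Hz; 67,264 Hz exceeds it.
Alias = |67,264 − 2×28,000| = |67,264 − 56,000| = 11,264 Hz = 11.264 kHz.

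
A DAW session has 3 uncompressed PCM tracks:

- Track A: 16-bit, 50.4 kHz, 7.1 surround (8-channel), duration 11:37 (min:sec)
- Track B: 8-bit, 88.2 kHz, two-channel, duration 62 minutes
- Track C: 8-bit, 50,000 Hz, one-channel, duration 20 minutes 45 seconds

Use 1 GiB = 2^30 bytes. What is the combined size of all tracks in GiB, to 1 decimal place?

1.2 GiB

Track A: 11:37 (min:sec) = 697 s; 50,400 × 697 × 2 × 8 = 562,060,800 bytes.
Track B: 62 minutes = 3,720 s; 88,200 × 3,720 × 1 × 2 = 656,208,000 bytes.
Track C: 20 minutes 45 seconds = 1,245 s; 50,000 × 1,245 × 1 × 1 = 62,250,000 bytes.
Total = 1,280,518,800 bytes = 1.2 GiB.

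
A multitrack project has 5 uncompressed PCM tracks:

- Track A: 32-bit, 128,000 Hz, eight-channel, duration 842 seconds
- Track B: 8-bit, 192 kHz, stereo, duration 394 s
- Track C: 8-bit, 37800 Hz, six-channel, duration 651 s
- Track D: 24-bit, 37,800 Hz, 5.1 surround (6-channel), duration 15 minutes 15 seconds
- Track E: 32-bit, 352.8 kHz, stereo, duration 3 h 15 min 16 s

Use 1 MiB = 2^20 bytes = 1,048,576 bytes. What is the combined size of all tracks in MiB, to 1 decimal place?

35703.3 MiB

Track A: 128,000 × 842 × 4 × 8 = 3,448,832,000 bytes.
Track B: 192,000 × 394 × 1 × 2 = 151,296,000 bytes.
Track C: 37,800 × 651 × 1 × 6 = 147,646,800 bytes.
Track D: 15 minutes 15 seconds = 915 s; 37,800 × 915 × 3 × 6 = 622,566,000 bytes.
Track E: 3 h 15 min 16 s = 11,716 s; 352,800 × 11,716 × 4 × 2 = 33,067,238,400 bytes.
Total = 37,437,579,200 bytes = 35703.3 MiB.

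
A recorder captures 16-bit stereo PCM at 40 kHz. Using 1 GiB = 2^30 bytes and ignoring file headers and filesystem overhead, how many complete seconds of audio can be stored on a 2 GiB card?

Uncompressed byte rate = 40,000 × 2 × 2 = 160,000 bytes/s.
Capacity = 2 × 1,073,741,824 = 2,147,483,648 bytes.
2,147,483,648 / 160,000 ≈ 13421.77 s → 13,421 seconds.

13,421 seconds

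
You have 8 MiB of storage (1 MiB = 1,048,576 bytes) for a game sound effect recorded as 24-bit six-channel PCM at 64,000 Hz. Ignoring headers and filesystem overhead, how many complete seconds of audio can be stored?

7 seconds

Uncompressed byte rate = 64,000 × 3 × 6 = 1,152,000 bytes/s.
Capacity = 8 × 1,048,576 = 8,388,608 bytes.
8,388,608 / 1,152,000 ≈ 7.28 s → 7 seconds.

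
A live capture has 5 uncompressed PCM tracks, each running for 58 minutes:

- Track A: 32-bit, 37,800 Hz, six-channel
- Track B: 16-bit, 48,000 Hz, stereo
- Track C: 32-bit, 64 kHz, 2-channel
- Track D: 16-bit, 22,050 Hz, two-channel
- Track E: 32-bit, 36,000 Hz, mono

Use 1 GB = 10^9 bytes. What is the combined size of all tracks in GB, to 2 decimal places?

6.42 GB

58 minutes = 3,480 s.
Track A: 37,800 × 3,480 × 4 × 6 = 3,157,056,000 bytes.
Track B: 48,000 × 3,480 × 2 × 2 = 668,160,000 bytes.
Track C: 64,000 × 3,480 × 4 × 2 = 1,781,760,000 bytes.
Track D: 22,050 × 3,480 × 2 × 2 = 306,936,000 bytes.
Track E: 36,000 × 3,480 × 4 × 1 = 501,120,000 bytes.
Total = 6,415,032,000 bytes = 6.42 GB.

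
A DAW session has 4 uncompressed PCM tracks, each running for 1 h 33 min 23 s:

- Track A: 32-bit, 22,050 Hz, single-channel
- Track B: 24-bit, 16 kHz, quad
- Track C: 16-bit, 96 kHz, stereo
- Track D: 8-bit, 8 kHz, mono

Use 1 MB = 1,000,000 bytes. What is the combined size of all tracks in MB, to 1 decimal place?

3766.3 MB

1 h 33 min 23 s = 5,603 s.
Track A: 22,050 × 5,603 × 4 × 1 = 494,184,600 bytes.
Track B: 16,000 × 5,603 × 3 × 4 = 1,075,776,000 bytes.
Track C: 96,000 × 5,603 × 2 × 2 = 2,151,552,000 bytes.
Track D: 8,000 × 5,603 × 1 × 1 = 44,824,000 bytes.
Total = 3,766,336,600 bytes = 3766.3 MB.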